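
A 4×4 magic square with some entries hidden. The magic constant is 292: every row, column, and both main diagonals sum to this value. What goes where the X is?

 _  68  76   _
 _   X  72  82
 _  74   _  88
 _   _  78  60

Column 3: 76 + 72 + 78 + ? = 292, so (3,3) = 66.
Column 4: 82 + 88 + 60 + ? = 292, so (1,4) = 62.
Using anti-diagonal: 62 + 72 + 74 + ? → (4,1) = 292 − 208 = 84.
Row 1 needs 292; the known cells sum to 206, so (1,1) = 86.
Row 3 needs 292; the known cells sum to 228, so (3,1) = 64.
From row 4, 292 − (84 + 78 + 60) gives (4,2) = 70.
Column 1 must total 292; the given cells sum to 234, so (2,1) = 58.
From column 2, 292 − (68 + 74 + 70) gives (2,2) = 80.

80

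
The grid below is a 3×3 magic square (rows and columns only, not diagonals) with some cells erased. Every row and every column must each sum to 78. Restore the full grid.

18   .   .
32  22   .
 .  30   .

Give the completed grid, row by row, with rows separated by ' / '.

Row 2 needs 78; the known cells sum to 54, so (2,3) = 24.
Using column 1: 18 + 32 + ? → (3,1) = 78 − 50 = 28.
Column 2 needs 78; the known cells sum to 52, so (1,2) = 26.
The remaining cell in row 1 is (1,3) = 78 − 44 = 34.
Row 3 must total 78; the given cells sum to 58, so (3,3) = 20.

18 26 34 / 32 22 24 / 28 30 20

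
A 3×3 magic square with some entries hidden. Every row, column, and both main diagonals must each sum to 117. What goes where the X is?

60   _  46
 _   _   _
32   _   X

18

Row 1 needs 117; the known cells sum to 106, so (1,2) = 11.
The remaining cell in column 1 is (2,1) = 117 − 92 = 25.
From anti-diagonal, 117 − (46 + 32) gives (2,2) = 39.
The remaining cell in row 2 is (2,3) = 117 − 64 = 53.
Column 2 must total 117; the given cells sum to 50, so (3,2) = 67.
Column 3 must total 117; the given cells sum to 99, so (3,3) = 18.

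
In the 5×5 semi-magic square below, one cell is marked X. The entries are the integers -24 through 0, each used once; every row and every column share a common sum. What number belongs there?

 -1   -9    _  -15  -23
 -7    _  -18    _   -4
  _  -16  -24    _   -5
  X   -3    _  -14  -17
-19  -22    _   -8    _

-20

The entries are -24 through 0, which sum to -300, so each line sums to -300/5 = -60.
Using row 1: -1 + (-9) + (-15) + (-23) + ? → (1,3) = -60 − (-48) = -12.
The remaining cell in column 2 is (2,2) = -60 − (-50) = -10.
Column 5 needs -60; the known cells sum to -49, so (5,5) = -11.
The remaining cell in row 2 is (2,4) = -60 − (-39) = -21.
The remaining cell in row 5 is (5,3) = -60 − (-60) = 0.
The remaining cell in column 3 is (4,3) = -60 − (-54) = -6.
Column 4: -15 + (-21) + (-14) + (-8) + ? = -60, so (3,4) = -2.
Row 3: -16 + (-24) + (-2) + (-5) + ? = -60, so (3,1) = -13.
The remaining cell in row 4 is (4,1) = -60 − (-40) = -20.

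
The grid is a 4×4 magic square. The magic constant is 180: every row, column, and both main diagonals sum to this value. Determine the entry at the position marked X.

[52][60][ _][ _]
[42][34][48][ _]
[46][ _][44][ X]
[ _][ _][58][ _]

Using row 2: 42 + 34 + 48 + ? → (2,4) = 180 − 124 = 56.
Column 1 must total 180; the given cells sum to 140, so (4,1) = 40.
Using column 3: 48 + 44 + 58 + ? → (1,3) = 180 − 150 = 30.
Main diagonal: 52 + 34 + 44 + ? = 180, so (4,4) = 50.
Row 1: 52 + 60 + 30 + ? = 180, so (1,4) = 38.
From row 4, 180 − (40 + 58 + 50) gives (4,2) = 32.
Column 2: 60 + 34 + 32 + ? = 180, so (3,2) = 54.
From column 4, 180 − (38 + 56 + 50) gives (3,4) = 36.

36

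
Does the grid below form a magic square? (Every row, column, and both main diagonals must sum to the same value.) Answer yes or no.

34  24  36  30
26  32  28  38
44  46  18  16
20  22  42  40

Row 1: 34 + 24 + 36 + 30 = 124.
Row 2: 26 + 32 + 28 + 38 = 124.
Row 3: 44 + 46 + 18 + 16 = 124.
Row 4: 20 + 22 + 42 + 40 = 124.
Column 1: 34 + 26 + 44 + 20 = 124.
Column 2: 24 + 32 + 46 + 22 = 124.
Column 3: 36 + 28 + 18 + 42 = 124.
Column 4: 30 + 38 + 16 + 40 = 124.
Main diagonal: 34 + 32 + 18 + 40 = 124.
Anti-diagonal: 30 + 28 + 46 + 20 = 124.
All lines sum to 124.

Yes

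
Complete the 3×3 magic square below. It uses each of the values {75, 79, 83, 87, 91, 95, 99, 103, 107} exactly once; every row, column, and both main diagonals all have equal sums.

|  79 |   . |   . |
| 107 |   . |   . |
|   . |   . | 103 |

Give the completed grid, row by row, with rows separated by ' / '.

The 9 entries sum to 819, so each line sums to 819/3 = 273.
Column 1: 79 + 107 + ? = 273, so (3,1) = 87.
The remaining cell in main diagonal is (2,2) = 273 − 182 = 91.
Anti-diagonal: 91 + 87 + ? = 273, so (1,3) = 95.
From row 1, 273 − (79 + 95) gives (1,2) = 99.
Row 2 needs 273; the known cells sum to 198, so (2,3) = 75.
The remaining cell in row 3 is (3,2) = 273 − 190 = 83.

79 99 95 / 107 91 75 / 87 83 103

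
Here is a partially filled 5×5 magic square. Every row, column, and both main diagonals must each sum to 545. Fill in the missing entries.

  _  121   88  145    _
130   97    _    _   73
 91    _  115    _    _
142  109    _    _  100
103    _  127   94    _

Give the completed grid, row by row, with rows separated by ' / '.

From column 1, 545 − (130 + 91 + 142 + 103) gives (1,1) = 79.
Row 1 needs 545; the known cells sum to 433, so (1,5) = 112.
Anti-diagonal needs 545; the known cells sum to 439, so (2,4) = 106.
From row 2, 545 − (130 + 97 + 106 + 73) gives (2,3) = 139.
Column 3 needs 545; the known cells sum to 469, so (4,3) = 76.
The remaining cell in row 4 is (4,4) = 545 − 427 = 118.
Column 4: 145 + 106 + 118 + 94 + ? = 545, so (3,4) = 82.
Main diagonal needs 545; the known cells sum to 409, so (5,5) = 136.
Row 5 needs 545; the known cells sum to 460, so (5,2) = 85.
Column 2 must total 545; the given cells sum to 412, so (3,2) = 133.
Column 5: 112 + 73 + 100 + 136 + ? = 545, so (3,5) = 124.

79 121 88 145 112 / 130 97 139 106 73 / 91 133 115 82 124 / 142 109 76 118 100 / 103 85 127 94 136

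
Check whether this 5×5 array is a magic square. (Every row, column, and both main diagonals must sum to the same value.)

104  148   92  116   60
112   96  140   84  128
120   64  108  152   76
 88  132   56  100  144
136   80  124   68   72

No — row 5 sums to 480 but column 2 sums to 520.

Row 1: 104 + 148 + 92 + 116 + 60 = 520.
Row 2: 112 + 96 + 140 + 84 + 128 = 560.
Row 3: 120 + 64 + 108 + 152 + 76 = 520.
Row 4: 88 + 132 + 56 + 100 + 144 = 520.
Row 5: 136 + 80 + 124 + 68 + 72 = 480.
Column 1: 104 + 112 + 120 + 88 + 136 = 560.
Column 2: 148 + 96 + 64 + 132 + 80 = 520.
Column 3: 92 + 140 + 108 + 56 + 124 = 520.
Column 4: 116 + 84 + 152 + 100 + 68 = 520.
Column 5: 60 + 128 + 76 + 144 + 72 = 480.
Main diagonal: 104 + 96 + 108 + 100 + 72 = 480.
Anti-diagonal: 60 + 84 + 108 + 132 + 136 = 520.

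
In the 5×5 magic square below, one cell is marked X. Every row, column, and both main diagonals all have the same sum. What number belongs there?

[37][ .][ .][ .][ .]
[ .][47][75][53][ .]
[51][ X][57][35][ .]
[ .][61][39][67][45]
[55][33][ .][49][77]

79

Main diagonal is complete and sums to 285; that is the magic constant.
From row 4, 285 − (61 + 39 + 67 + 45) gives (4,1) = 73.
Row 5 must total 285; the given cells sum to 214, so (5,3) = 71.
From column 1, 285 − (37 + 51 + 73 + 55) gives (2,1) = 69.
From column 3, 285 − (75 + 57 + 39 + 71) gives (1,3) = 43.
Column 4 needs 285; the known cells sum to 204, so (1,4) = 81.
Using anti-diagonal: 53 + 57 + 61 + 55 + ? → (1,5) = 285 − 226 = 59.
The remaining cell in row 1 is (1,2) = 285 − 220 = 65.
Row 2: 69 + 47 + 75 + 53 + ? = 285, so (2,5) = 41.
From column 2, 285 − (65 + 47 + 61 + 33) gives (3,2) = 79.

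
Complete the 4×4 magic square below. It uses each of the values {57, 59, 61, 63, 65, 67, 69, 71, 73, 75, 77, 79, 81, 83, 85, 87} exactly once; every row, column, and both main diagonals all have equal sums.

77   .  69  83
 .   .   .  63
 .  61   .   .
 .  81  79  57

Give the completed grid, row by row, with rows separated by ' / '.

The 16 entries sum to 1152, so each line sums to 1152/4 = 288.
Using row 1: 77 + 69 + 83 + ? → (1,2) = 288 − 229 = 59.
Row 4: 81 + 79 + 57 + ? = 288, so (4,1) = 71.
Column 2 must total 288; the given cells sum to 201, so (2,2) = 87.
Column 4 must total 288; the given cells sum to 203, so (3,4) = 85.
Main diagonal needs 288; the known cells sum to 221, so (3,3) = 67.
The remaining cell in anti-diagonal is (2,3) = 288 − 215 = 73.
Using row 2: 87 + 73 + 63 + ? → (2,1) = 288 − 223 = 65.
The remaining cell in row 3 is (3,1) = 288 − 213 = 75.

77 59 69 83 / 65 87 73 63 / 75 61 67 85 / 71 81 79 57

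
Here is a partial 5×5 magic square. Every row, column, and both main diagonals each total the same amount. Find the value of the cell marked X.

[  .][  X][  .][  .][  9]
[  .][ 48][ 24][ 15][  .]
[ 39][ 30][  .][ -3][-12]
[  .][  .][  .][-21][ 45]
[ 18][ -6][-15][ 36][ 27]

Row 5 is complete and sums to 60; that is the magic constant.
Using row 3: 39 + 30 + (-3) + (-12) + ? → (3,3) = 60 − 54 = 6.
The remaining cell in column 4 is (1,4) = 60 − 27 = 33.
The remaining cell in column 5 is (2,5) = 60 − 69 = -9.
Main diagonal: 48 + 6 + (-21) + 27 + ? = 60, so (1,1) = 0.
Anti-diagonal needs 60; the known cells sum to 48, so (4,2) = 12.
Row 2: 48 + 24 + 15 + (-9) + ? = 60, so (2,1) = -18.
Column 1: 0 + (-18) + 39 + 18 + ? = 60, so (4,1) = 21.
From column 2, 60 − (48 + 30 + 12 + (-6)) gives (1,2) = -24.

-24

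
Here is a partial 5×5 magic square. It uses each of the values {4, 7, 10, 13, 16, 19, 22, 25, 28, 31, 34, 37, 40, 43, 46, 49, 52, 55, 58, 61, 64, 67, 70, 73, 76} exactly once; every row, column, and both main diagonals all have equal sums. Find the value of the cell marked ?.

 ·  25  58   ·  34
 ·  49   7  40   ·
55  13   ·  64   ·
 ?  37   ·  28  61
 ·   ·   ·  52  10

4

The 25 entries sum to 1000, so each line sums to 1000/5 = 200.
Column 2 must total 200; the given cells sum to 124, so (5,2) = 76.
From column 4, 200 − (40 + 64 + 28 + 52) gives (1,4) = 16.
The remaining cell in row 1 is (1,1) = 200 − 133 = 67.
Main diagonal: 67 + 49 + 28 + 10 + ? = 200, so (3,3) = 46.
The remaining cell in anti-diagonal is (5,1) = 200 − 157 = 43.
The remaining cell in row 3 is (3,5) = 200 − 178 = 22.
The remaining cell in row 5 is (5,3) = 200 − 181 = 19.
Using column 3: 58 + 7 + 46 + 19 + ? → (4,3) = 200 − 130 = 70.
Column 5 must total 200; the given cells sum to 127, so (2,5) = 73.
Row 2 must total 200; the given cells sum to 169, so (2,1) = 31.
Row 4 must total 200; the given cells sum to 196, so (4,1) = 4.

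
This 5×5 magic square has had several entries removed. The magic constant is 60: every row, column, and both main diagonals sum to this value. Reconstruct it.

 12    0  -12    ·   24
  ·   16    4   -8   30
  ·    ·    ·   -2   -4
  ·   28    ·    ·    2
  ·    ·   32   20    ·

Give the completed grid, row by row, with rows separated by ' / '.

Row 1: 12 + 0 + (-12) + 24 + ? = 60, so (1,4) = 36.
From row 2, 60 − (16 + 4 + (-8) + 30) gives (2,1) = 18.
Column 4: 36 + (-8) + (-2) + 20 + ? = 60, so (4,4) = 14.
Column 5: 24 + 30 + (-4) + 2 + ? = 60, so (5,5) = 8.
Main diagonal: 12 + 16 + 14 + 8 + ? = 60, so (3,3) = 10.
Using anti-diagonal: 24 + (-8) + 10 + 28 + ? → (5,1) = 60 − 54 = 6.
Row 5 needs 60; the known cells sum to 66, so (5,2) = -6.
Using column 2: 0 + 16 + 28 + (-6) + ? → (3,2) = 60 − 38 = 22.
Using column 3: -12 + 4 + 10 + 32 + ? → (4,3) = 60 − 34 = 26.
The remaining cell in row 3 is (3,1) = 60 − 26 = 34.
From row 4, 60 − (28 + 26 + 14 + 2) gives (4,1) = -10.

12 0 -12 36 24 / 18 16 4 -8 30 / 34 22 10 -2 -4 / -10 28 26 14 2 / 6 -6 32 20 8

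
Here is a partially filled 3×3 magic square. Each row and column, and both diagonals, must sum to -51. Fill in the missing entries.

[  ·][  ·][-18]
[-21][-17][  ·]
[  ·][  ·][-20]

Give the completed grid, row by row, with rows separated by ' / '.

Row 2 needs -51; the known cells sum to -38, so (2,3) = -13.
The remaining cell in main diagonal is (1,1) = -51 − (-37) = -14.
Using anti-diagonal: -18 + (-17) + ? → (3,1) = -51 − (-35) = -16.
From row 1, -51 − (-14 + (-18)) gives (1,2) = -19.
Row 3: -16 + (-20) + ? = -51, so (3,2) = -15.

-14 -19 -18 / -21 -17 -13 / -16 -15 -20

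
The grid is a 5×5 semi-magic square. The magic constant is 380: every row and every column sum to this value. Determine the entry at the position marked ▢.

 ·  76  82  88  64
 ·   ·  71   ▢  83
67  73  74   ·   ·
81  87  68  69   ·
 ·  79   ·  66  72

Row 1 must total 380; the given cells sum to 310, so (1,1) = 70.
Row 4 needs 380; the known cells sum to 305, so (4,5) = 75.
Column 2 must total 380; the given cells sum to 315, so (2,2) = 65.
Column 3 must total 380; the given cells sum to 295, so (5,3) = 85.
From column 5, 380 − (64 + 83 + 75 + 72) gives (3,5) = 86.
Row 3: 67 + 73 + 74 + 86 + ? = 380, so (3,4) = 80.
From row 5, 380 − (79 + 85 + 66 + 72) gives (5,1) = 78.
Column 1 must total 380; the given cells sum to 296, so (2,1) = 84.
Column 4 needs 380; the known cells sum to 303, so (2,4) = 77.

77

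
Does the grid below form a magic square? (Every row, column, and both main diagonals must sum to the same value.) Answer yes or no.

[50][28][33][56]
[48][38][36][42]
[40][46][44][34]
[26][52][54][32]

No — column 3 sums to 167 but column 2 sums to 164.

Row 1: 50 + 28 + 33 + 56 = 167.
Row 2: 48 + 38 + 36 + 42 = 164.
Row 3: 40 + 46 + 44 + 34 = 164.
Row 4: 26 + 52 + 54 + 32 = 164.
Column 1: 50 + 48 + 40 + 26 = 164.
Column 2: 28 + 38 + 46 + 52 = 164.
Column 3: 33 + 36 + 44 + 54 = 167.
Column 4: 56 + 42 + 34 + 32 = 164.
Main diagonal: 50 + 38 + 44 + 32 = 164.
Anti-diagonal: 56 + 36 + 46 + 26 = 164.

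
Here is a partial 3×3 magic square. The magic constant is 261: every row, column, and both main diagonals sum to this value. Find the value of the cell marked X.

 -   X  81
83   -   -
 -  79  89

95

Row 3 needs 261; the known cells sum to 168, so (3,1) = 93.
Column 1 must total 261; the given cells sum to 176, so (1,1) = 85.
Column 3: 81 + 89 + ? = 261, so (2,3) = 91.
Main diagonal: 85 + 89 + ? = 261, so (2,2) = 87.
Using row 1: 85 + 81 + ? → (1,2) = 261 − 166 = 95.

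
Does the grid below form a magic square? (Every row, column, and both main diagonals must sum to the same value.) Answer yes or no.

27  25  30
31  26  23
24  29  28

Row 1: 27 + 25 + 30 = 82.
Row 2: 31 + 26 + 23 = 80.
Row 3: 24 + 29 + 28 = 81.
Column 1: 27 + 31 + 24 = 82.
Column 2: 25 + 26 + 29 = 80.
Column 3: 30 + 23 + 28 = 81.
Main diagonal: 27 + 26 + 28 = 81.
Anti-diagonal: 30 + 26 + 24 = 80.

No — row 1 sums to 82 but row 3 sums to 81.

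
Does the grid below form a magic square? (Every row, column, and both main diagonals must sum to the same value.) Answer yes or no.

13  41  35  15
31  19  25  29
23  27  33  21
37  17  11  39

Yes

Row 1: 13 + 41 + 35 + 15 = 104.
Row 2: 31 + 19 + 25 + 29 = 104.
Row 3: 23 + 27 + 33 + 21 = 104.
Row 4: 37 + 17 + 11 + 39 = 104.
Column 1: 13 + 31 + 23 + 37 = 104.
Column 2: 41 + 19 + 27 + 17 = 104.
Column 3: 35 + 25 + 33 + 11 = 104.
Column 4: 15 + 29 + 21 + 39 = 104.
Main diagonal: 13 + 19 + 33 + 39 = 104.
Anti-diagonal: 15 + 25 + 27 + 37 = 104.
All lines sum to 104.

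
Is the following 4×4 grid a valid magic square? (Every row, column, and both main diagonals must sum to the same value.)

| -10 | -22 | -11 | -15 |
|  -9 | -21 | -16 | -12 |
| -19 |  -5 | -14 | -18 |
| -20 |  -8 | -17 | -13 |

No — row 3 sums to -56 but column 3 sums to -58.

Row 1: -10 + (-22) + (-11) + (-15) = -58.
Row 2: -9 + (-21) + (-16) + (-12) = -58.
Row 3: -19 + (-5) + (-14) + (-18) = -56.
Row 4: -20 + (-8) + (-17) + (-13) = -58.
Column 1: -10 + (-9) + (-19) + (-20) = -58.
Column 2: -22 + (-21) + (-5) + (-8) = -56.
Column 3: -11 + (-16) + (-14) + (-17) = -58.
Column 4: -15 + (-12) + (-18) + (-13) = -58.
Main diagonal: -10 + (-21) + (-14) + (-13) = -58.
Anti-diagonal: -15 + (-16) + (-5) + (-20) = -56.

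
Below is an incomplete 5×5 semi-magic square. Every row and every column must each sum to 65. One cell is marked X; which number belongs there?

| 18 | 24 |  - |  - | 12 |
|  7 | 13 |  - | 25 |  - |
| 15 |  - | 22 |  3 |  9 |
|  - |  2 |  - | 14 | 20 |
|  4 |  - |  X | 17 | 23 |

11

Row 3 needs 65; the known cells sum to 49, so (3,2) = 16.
Column 1 must total 65; the given cells sum to 44, so (4,1) = 21.
Column 2: 24 + 13 + 16 + 2 + ? = 65, so (5,2) = 10.
Column 4: 25 + 3 + 14 + 17 + ? = 65, so (1,4) = 6.
Column 5 must total 65; the given cells sum to 64, so (2,5) = 1.
The remaining cell in row 1 is (1,3) = 65 − 60 = 5.
Row 2 must total 65; the given cells sum to 46, so (2,3) = 19.
From row 4, 65 − (21 + 2 + 14 + 20) gives (4,3) = 8.
From row 5, 65 − (4 + 10 + 17 + 23) gives (5,3) = 11.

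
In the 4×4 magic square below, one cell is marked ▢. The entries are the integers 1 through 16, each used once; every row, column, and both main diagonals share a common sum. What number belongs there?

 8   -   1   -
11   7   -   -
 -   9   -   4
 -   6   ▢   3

15

The entries are 1 through 16, which sum to 136, so each line sums to 136/4 = 34.
From column 2, 34 − (7 + 9 + 6) gives (1,2) = 12.
Main diagonal must total 34; the given cells sum to 18, so (3,3) = 16.
From row 1, 34 − (8 + 12 + 1) gives (1,4) = 13.
From row 3, 34 − (9 + 16 + 4) gives (3,1) = 5.
From column 1, 34 − (8 + 11 + 5) gives (4,1) = 10.
Column 4 needs 34; the known cells sum to 20, so (2,4) = 14.
Anti-diagonal: 13 + 9 + 10 + ? = 34, so (2,3) = 2.
The remaining cell in row 4 is (4,3) = 34 − 19 = 15.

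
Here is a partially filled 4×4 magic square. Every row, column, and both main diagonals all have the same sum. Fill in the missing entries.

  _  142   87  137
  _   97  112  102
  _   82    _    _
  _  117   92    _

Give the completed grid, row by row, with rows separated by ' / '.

Column 2 is already complete: 142 + 97 + 82 + 117 = 438, so that is the magic constant.
From row 1, 438 − (142 + 87 + 137) gives (1,1) = 72.
Using row 2: 97 + 112 + 102 + ? → (2,1) = 438 − 311 = 127.
Column 3 must total 438; the given cells sum to 291, so (3,3) = 147.
Main diagonal needs 438; the known cells sum to 316, so (4,4) = 122.
Anti-diagonal needs 438; the known cells sum to 331, so (4,1) = 107.
Column 1: 72 + 127 + 107 + ? = 438, so (3,1) = 132.
From column 4, 438 − (137 + 102 + 122) gives (3,4) = 77.

72 142 87 137 / 127 97 112 102 / 132 82 147 77 / 107 117 92 122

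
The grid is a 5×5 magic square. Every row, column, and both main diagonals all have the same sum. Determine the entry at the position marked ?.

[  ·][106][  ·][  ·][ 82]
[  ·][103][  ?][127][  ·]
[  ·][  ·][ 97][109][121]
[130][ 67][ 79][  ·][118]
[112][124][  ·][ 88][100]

115

Anti-diagonal is complete and sums to 485; that is the magic constant.
Row 4: 130 + 67 + 79 + 118 + ? = 485, so (4,4) = 91.
Row 5: 112 + 124 + 88 + 100 + ? = 485, so (5,3) = 61.
Column 2 must total 485; the given cells sum to 400, so (3,2) = 85.
Using column 4: 127 + 109 + 91 + 88 + ? → (1,4) = 485 − 415 = 70.
Using column 5: 82 + 121 + 118 + 100 + ? → (2,5) = 485 − 421 = 64.
Using main diagonal: 103 + 97 + 91 + 100 + ? → (1,1) = 485 − 391 = 94.
Using row 1: 94 + 106 + 70 + 82 + ? → (1,3) = 485 − 352 = 133.
Row 3 must total 485; the given cells sum to 412, so (3,1) = 73.
From column 1, 485 − (94 + 73 + 130 + 112) gives (2,1) = 76.
The remaining cell in column 3 is (2,3) = 485 − 370 = 115.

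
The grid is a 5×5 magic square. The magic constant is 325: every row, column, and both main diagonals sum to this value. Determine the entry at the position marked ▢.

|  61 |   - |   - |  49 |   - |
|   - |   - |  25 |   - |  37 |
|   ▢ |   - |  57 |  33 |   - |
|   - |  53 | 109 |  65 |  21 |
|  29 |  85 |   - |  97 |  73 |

Row 4 must total 325; the given cells sum to 248, so (4,1) = 77.
The remaining cell in row 5 is (5,3) = 325 − 284 = 41.
Column 3 needs 325; the known cells sum to 232, so (1,3) = 93.
Column 4 must total 325; the given cells sum to 244, so (2,4) = 81.
Using main diagonal: 61 + 57 + 65 + 73 + ? → (2,2) = 325 − 256 = 69.
From anti-diagonal, 325 − (81 + 57 + 53 + 29) gives (1,5) = 105.
Row 1: 61 + 93 + 49 + 105 + ? = 325, so (1,2) = 17.
Row 2: 69 + 25 + 81 + 37 + ? = 325, so (2,1) = 113.
From column 1, 325 − (61 + 113 + 77 + 29) gives (3,1) = 45.

45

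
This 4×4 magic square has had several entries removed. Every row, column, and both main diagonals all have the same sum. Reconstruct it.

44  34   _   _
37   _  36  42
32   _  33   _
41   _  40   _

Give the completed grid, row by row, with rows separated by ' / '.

44 34 45 31 / 37 39 36 42 / 32 46 33 43 / 41 35 40 38

Column 1 is already complete: 44 + 37 + 32 + 41 = 154, so that is the magic constant.
Row 2: 37 + 36 + 42 + ? = 154, so (2,2) = 39.
From column 3, 154 − (36 + 33 + 40) gives (1,3) = 45.
Main diagonal: 44 + 39 + 33 + ? = 154, so (4,4) = 38.
Using row 1: 44 + 34 + 45 + ? → (1,4) = 154 − 123 = 31.
Row 4 must total 154; the given cells sum to 119, so (4,2) = 35.
Column 2 needs 154; the known cells sum to 108, so (3,2) = 46.
Column 4 needs 154; the known cells sum to 111, so (3,4) = 43.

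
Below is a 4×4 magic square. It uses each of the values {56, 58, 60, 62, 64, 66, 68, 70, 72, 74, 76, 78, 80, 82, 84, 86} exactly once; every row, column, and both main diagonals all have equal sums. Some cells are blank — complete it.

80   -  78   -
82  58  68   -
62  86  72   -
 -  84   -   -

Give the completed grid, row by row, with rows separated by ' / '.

80 56 78 70 / 82 58 68 76 / 62 86 72 64 / 60 84 66 74

The 16 entries sum to 1136, so each line sums to 1136/4 = 284.
Row 2 must total 284; the given cells sum to 208, so (2,4) = 76.
Using row 3: 62 + 86 + 72 + ? → (3,4) = 284 − 220 = 64.
The remaining cell in column 1 is (4,1) = 284 − 224 = 60.
Column 2 needs 284; the known cells sum to 228, so (1,2) = 56.
Column 3: 78 + 68 + 72 + ? = 284, so (4,3) = 66.
From main diagonal, 284 − (80 + 58 + 72) gives (4,4) = 74.
Anti-diagonal needs 284; the known cells sum to 214, so (1,4) = 70.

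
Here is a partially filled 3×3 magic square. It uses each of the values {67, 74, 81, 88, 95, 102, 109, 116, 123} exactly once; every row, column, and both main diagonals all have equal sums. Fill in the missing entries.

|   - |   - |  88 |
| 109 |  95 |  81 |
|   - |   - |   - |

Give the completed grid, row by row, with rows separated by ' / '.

74 123 88 / 109 95 81 / 102 67 116

The 9 entries sum to 855, so each line sums to 855/3 = 285.
Column 3 needs 285; the known cells sum to 169, so (3,3) = 116.
From main diagonal, 285 − (95 + 116) gives (1,1) = 74.
Anti-diagonal must total 285; the given cells sum to 183, so (3,1) = 102.
Row 1: 74 + 88 + ? = 285, so (1,2) = 123.
The remaining cell in row 3 is (3,2) = 285 − 218 = 67.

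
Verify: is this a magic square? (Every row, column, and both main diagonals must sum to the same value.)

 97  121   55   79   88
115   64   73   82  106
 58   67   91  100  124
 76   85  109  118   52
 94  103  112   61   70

Yes

Row 1: 97 + 121 + 55 + 79 + 88 = 440.
Row 2: 115 + 64 + 73 + 82 + 106 = 440.
Row 3: 58 + 67 + 91 + 100 + 124 = 440.
Row 4: 76 + 85 + 109 + 118 + 52 = 440.
Row 5: 94 + 103 + 112 + 61 + 70 = 440.
Column 1: 97 + 115 + 58 + 76 + 94 = 440.
Column 2: 121 + 64 + 67 + 85 + 103 = 440.
Column 3: 55 + 73 + 91 + 109 + 112 = 440.
Column 4: 79 + 82 + 100 + 118 + 61 = 440.
Column 5: 88 + 106 + 124 + 52 + 70 = 440.
Main diagonal: 97 + 64 + 91 + 118 + 70 = 440.
Anti-diagonal: 88 + 82 + 91 + 85 + 94 = 440.
All lines sum to 440.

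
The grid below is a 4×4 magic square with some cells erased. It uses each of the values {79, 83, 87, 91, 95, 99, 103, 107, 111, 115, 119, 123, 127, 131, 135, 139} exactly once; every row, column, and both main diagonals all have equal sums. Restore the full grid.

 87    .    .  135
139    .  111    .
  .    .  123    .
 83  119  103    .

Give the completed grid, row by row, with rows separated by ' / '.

The 16 entries sum to 1744, so each line sums to 1744/4 = 436.
From row 4, 436 − (83 + 119 + 103) gives (4,4) = 131.
Column 1 needs 436; the known cells sum to 309, so (3,1) = 127.
Column 3: 111 + 123 + 103 + ? = 436, so (1,3) = 99.
From main diagonal, 436 − (87 + 123 + 131) gives (2,2) = 95.
Anti-diagonal: 135 + 111 + 83 + ? = 436, so (3,2) = 107.
Row 1 needs 436; the known cells sum to 321, so (1,2) = 115.
Using row 2: 139 + 95 + 111 + ? → (2,4) = 436 − 345 = 91.
Using row 3: 127 + 107 + 123 + ? → (3,4) = 436 − 357 = 79.

87 115 99 135 / 139 95 111 91 / 127 107 123 79 / 83 119 103 131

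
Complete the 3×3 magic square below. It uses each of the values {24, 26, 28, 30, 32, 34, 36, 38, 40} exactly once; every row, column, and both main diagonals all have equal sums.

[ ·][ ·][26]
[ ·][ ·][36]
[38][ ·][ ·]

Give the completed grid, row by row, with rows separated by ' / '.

The 9 entries sum to 288, so each line sums to 288/3 = 96.
Using column 3: 26 + 36 + ? → (3,3) = 96 − 62 = 34.
The remaining cell in anti-diagonal is (2,2) = 96 − 64 = 32.
From row 2, 96 − (32 + 36) gives (2,1) = 28.
The remaining cell in row 3 is (3,2) = 96 − 72 = 24.
From column 1, 96 − (28 + 38) gives (1,1) = 30.
Column 2: 32 + 24 + ? = 96, so (1,2) = 40.

30 40 26 / 28 32 36 / 38 24 34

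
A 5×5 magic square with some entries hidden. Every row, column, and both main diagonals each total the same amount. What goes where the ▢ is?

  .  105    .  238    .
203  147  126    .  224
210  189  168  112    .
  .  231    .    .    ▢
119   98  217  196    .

Column 2 is complete and sums to 770; that is the magic constant.
Row 2 needs 770; the known cells sum to 700, so (2,4) = 70.
The remaining cell in row 3 is (3,5) = 770 − 679 = 91.
Row 5 needs 770; the known cells sum to 630, so (5,5) = 140.
Column 4 needs 770; the known cells sum to 616, so (4,4) = 154.
Main diagonal: 147 + 168 + 154 + 140 + ? = 770, so (1,1) = 161.
Anti-diagonal needs 770; the known cells sum to 588, so (1,5) = 182.
From row 1, 770 − (161 + 105 + 238 + 182) gives (1,3) = 84.
Column 1 needs 770; the known cells sum to 693, so (4,1) = 77.
The remaining cell in column 3 is (4,3) = 770 − 595 = 175.
The remaining cell in column 5 is (4,5) = 770 − 637 = 133.

133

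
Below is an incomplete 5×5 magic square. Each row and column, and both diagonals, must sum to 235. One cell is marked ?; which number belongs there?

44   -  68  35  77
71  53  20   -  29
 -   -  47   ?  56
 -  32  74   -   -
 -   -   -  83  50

Using row 1: 44 + 68 + 35 + 77 + ? → (1,2) = 235 − 224 = 11.
From row 2, 235 − (71 + 53 + 20 + 29) gives (2,4) = 62.
Column 3: 68 + 20 + 47 + 74 + ? = 235, so (5,3) = 26.
Column 5: 77 + 29 + 56 + 50 + ? = 235, so (4,5) = 23.
Main diagonal needs 235; the known cells sum to 194, so (4,4) = 41.
The remaining cell in anti-diagonal is (5,1) = 235 − 218 = 17.
From row 4, 235 − (32 + 74 + 41 + 23) gives (4,1) = 65.
Using row 5: 17 + 26 + 83 + 50 + ? → (5,2) = 235 − 176 = 59.
From column 1, 235 − (44 + 71 + 65 + 17) gives (3,1) = 38.
Column 2 must total 235; the given cells sum to 155, so (3,2) = 80.
Column 4: 35 + 62 + 41 + 83 + ? = 235, so (3,4) = 14.

14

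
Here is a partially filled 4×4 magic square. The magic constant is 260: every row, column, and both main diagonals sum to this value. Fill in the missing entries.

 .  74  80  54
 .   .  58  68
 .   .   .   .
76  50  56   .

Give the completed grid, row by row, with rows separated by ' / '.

52 74 80 54 / 70 64 58 68 / 62 72 66 60 / 76 50 56 78

Row 1: 74 + 80 + 54 + ? = 260, so (1,1) = 52.
From row 4, 260 − (76 + 50 + 56) gives (4,4) = 78.
The remaining cell in column 3 is (3,3) = 260 − 194 = 66.
The remaining cell in column 4 is (3,4) = 260 − 200 = 60.
From main diagonal, 260 − (52 + 66 + 78) gives (2,2) = 64.
Anti-diagonal: 54 + 58 + 76 + ? = 260, so (3,2) = 72.
Row 2 must total 260; the given cells sum to 190, so (2,1) = 70.
Using row 3: 72 + 66 + 60 + ? → (3,1) = 260 − 198 = 62.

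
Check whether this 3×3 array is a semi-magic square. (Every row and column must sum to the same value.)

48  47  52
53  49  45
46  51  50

Row 1: 48 + 47 + 52 = 147.
Row 2: 53 + 49 + 45 = 147.
Row 3: 46 + 51 + 50 = 147.
Column 1: 48 + 53 + 46 = 147.
Column 2: 47 + 49 + 51 = 147.
Column 3: 52 + 45 + 50 = 147.
All lines sum to 147.

Yes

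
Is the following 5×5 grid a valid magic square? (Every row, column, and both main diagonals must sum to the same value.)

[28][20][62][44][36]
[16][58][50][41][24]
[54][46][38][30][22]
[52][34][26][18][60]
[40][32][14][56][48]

No — row 2 sums to 189 but row 4 sums to 190.

Row 1: 28 + 20 + 62 + 44 + 36 = 190.
Row 2: 16 + 58 + 50 + 41 + 24 = 189.
Row 3: 54 + 46 + 38 + 30 + 22 = 190.
Row 4: 52 + 34 + 26 + 18 + 60 = 190.
Row 5: 40 + 32 + 14 + 56 + 48 = 190.
Column 1: 28 + 16 + 54 + 52 + 40 = 190.
Column 2: 20 + 58 + 46 + 34 + 32 = 190.
Column 3: 62 + 50 + 38 + 26 + 14 = 190.
Column 4: 44 + 41 + 30 + 18 + 56 = 189.
Column 5: 36 + 24 + 22 + 60 + 48 = 190.
Main diagonal: 28 + 58 + 38 + 18 + 48 = 190.
Anti-diagonal: 36 + 41 + 38 + 34 + 40 = 189.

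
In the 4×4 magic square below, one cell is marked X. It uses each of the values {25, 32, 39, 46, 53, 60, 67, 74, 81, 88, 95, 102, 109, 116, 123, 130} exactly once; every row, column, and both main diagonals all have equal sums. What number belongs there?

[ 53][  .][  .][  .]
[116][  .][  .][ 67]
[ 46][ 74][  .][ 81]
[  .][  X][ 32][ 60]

The 16 entries sum to 1240, so each line sums to 1240/4 = 310.
Row 3 must total 310; the given cells sum to 201, so (3,3) = 109.
Using column 1: 53 + 116 + 46 + ? → (4,1) = 310 − 215 = 95.
The remaining cell in column 4 is (1,4) = 310 − 208 = 102.
Using main diagonal: 53 + 109 + 60 + ? → (2,2) = 310 − 222 = 88.
Anti-diagonal: 102 + 74 + 95 + ? = 310, so (2,3) = 39.
Row 4 needs 310; the known cells sum to 187, so (4,2) = 123.

123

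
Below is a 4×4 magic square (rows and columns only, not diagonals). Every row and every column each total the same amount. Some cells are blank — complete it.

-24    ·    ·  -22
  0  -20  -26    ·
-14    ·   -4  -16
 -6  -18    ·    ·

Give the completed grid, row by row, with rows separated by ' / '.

Column 1 is already complete: -24 + 0 + -14 + -6 = -44, so that is the magic constant.
Row 2: 0 + (-20) + (-26) + ? = -44, so (2,4) = 2.
The remaining cell in row 3 is (3,2) = -44 − (-34) = -10.
From column 2, -44 − (-20 + (-10) + (-18)) gives (1,2) = 4.
Column 4 must total -44; the given cells sum to -36, so (4,4) = -8.
The remaining cell in row 1 is (1,3) = -44 − (-42) = -2.
Row 4 needs -44; the known cells sum to -32, so (4,3) = -12.

-24 4 -2 -22 / 0 -20 -26 2 / -14 -10 -4 -16 / -6 -18 -12 -8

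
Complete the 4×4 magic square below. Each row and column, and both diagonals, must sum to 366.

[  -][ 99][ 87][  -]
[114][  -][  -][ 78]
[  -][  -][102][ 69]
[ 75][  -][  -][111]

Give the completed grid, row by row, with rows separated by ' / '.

From column 4, 366 − (78 + 69 + 111) gives (1,4) = 108.
From row 1, 366 − (99 + 87 + 108) gives (1,1) = 72.
The remaining cell in column 1 is (3,1) = 366 − 261 = 105.
From main diagonal, 366 − (72 + 102 + 111) gives (2,2) = 81.
Row 2: 114 + 81 + 78 + ? = 366, so (2,3) = 93.
Row 3: 105 + 102 + 69 + ? = 366, so (3,2) = 90.
Using column 2: 99 + 81 + 90 + ? → (4,2) = 366 − 270 = 96.
Using column 3: 87 + 93 + 102 + ? → (4,3) = 366 − 282 = 84.

72 99 87 108 / 114 81 93 78 / 105 90 102 69 / 75 96 84 111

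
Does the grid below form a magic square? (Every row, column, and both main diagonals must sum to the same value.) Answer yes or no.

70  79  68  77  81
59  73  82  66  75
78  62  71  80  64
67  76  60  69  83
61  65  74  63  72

Row 1: 70 + 79 + 68 + 77 + 81 = 375.
Row 2: 59 + 73 + 82 + 66 + 75 = 355.
Row 3: 78 + 62 + 71 + 80 + 64 = 355.
Row 4: 67 + 76 + 60 + 69 + 83 = 355.
Row 5: 61 + 65 + 74 + 63 + 72 = 335.
Column 1: 70 + 59 + 78 + 67 + 61 = 335.
Column 2: 79 + 73 + 62 + 76 + 65 = 355.
Column 3: 68 + 82 + 71 + 60 + 74 = 355.
Column 4: 77 + 66 + 80 + 69 + 63 = 355.
Column 5: 81 + 75 + 64 + 83 + 72 = 375.
Main diagonal: 70 + 73 + 71 + 69 + 72 = 355.
Anti-diagonal: 81 + 66 + 71 + 76 + 61 = 355.

No — row 1 sums to 375 but column 1 sums to 335.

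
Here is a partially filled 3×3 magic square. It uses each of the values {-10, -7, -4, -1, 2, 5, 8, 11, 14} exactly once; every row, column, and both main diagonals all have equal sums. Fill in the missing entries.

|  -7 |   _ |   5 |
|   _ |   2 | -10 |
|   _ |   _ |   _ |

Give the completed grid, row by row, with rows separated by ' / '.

The 9 entries sum to 18, so each line sums to 18/3 = 6.
Row 1 must total 6; the given cells sum to -2, so (1,2) = 8.
From row 2, 6 − (2 + (-10)) gives (2,1) = 14.
From column 1, 6 − (-7 + 14) gives (3,1) = -1.
Column 2: 8 + 2 + ? = 6, so (3,2) = -4.
Column 3: 5 + (-10) + ? = 6, so (3,3) = 11.

-7 8 5 / 14 2 -10 / -1 -4 11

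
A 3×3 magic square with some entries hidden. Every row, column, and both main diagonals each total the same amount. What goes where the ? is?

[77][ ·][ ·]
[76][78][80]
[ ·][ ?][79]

Main diagonal is complete and sums to 234; that is the magic constant.
From column 1, 234 − (77 + 76) gives (3,1) = 81.
Column 3 needs 234; the known cells sum to 159, so (1,3) = 75.
The remaining cell in row 1 is (1,2) = 234 − 152 = 82.
Row 3: 81 + 79 + ? = 234, so (3,2) = 74.

74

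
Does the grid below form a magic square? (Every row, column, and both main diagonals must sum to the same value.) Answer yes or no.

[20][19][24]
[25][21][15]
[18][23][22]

No — column 3 sums to 61 but row 1 sums to 63.

Row 1: 20 + 19 + 24 = 63.
Row 2: 25 + 21 + 15 = 61.
Row 3: 18 + 23 + 22 = 63.
Column 1: 20 + 25 + 18 = 63.
Column 2: 19 + 21 + 23 = 63.
Column 3: 24 + 15 + 22 = 61.
Main diagonal: 20 + 21 + 22 = 63.
Anti-diagonal: 24 + 21 + 18 = 63.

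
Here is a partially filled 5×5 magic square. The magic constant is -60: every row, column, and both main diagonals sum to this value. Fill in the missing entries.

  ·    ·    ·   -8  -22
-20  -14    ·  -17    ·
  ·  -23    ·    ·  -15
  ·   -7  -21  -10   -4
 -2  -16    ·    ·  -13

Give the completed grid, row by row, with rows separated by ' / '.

-11 0 -19 -8 -22 / -20 -14 -3 -17 -6 / -9 -23 -12 -1 -15 / -18 -7 -21 -10 -4 / -2 -16 -5 -24 -13

Row 4: -7 + (-21) + (-10) + (-4) + ? = -60, so (4,1) = -18.
Column 2 needs -60; the known cells sum to -60, so (1,2) = 0.
Column 5 must total -60; the given cells sum to -54, so (2,5) = -6.
Anti-diagonal needs -60; the known cells sum to -48, so (3,3) = -12.
Row 2: -20 + (-14) + (-17) + (-6) + ? = -60, so (2,3) = -3.
From main diagonal, -60 − (-14 + (-12) + (-10) + (-13)) gives (1,1) = -11.
Row 1: -11 + 0 + (-8) + (-22) + ? = -60, so (1,3) = -19.
Column 1 needs -60; the known cells sum to -51, so (3,1) = -9.
Column 3 needs -60; the known cells sum to -55, so (5,3) = -5.
From row 3, -60 − (-9 + (-23) + (-12) + (-15)) gives (3,4) = -1.
Row 5: -2 + (-16) + (-5) + (-13) + ? = -60, so (5,4) = -24.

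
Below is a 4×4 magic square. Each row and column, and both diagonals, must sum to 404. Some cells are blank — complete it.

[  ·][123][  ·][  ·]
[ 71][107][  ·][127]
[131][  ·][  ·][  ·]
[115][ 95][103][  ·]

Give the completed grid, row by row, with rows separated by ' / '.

Using row 2: 71 + 107 + 127 + ? → (2,3) = 404 − 305 = 99.
Using row 4: 115 + 95 + 103 + ? → (4,4) = 404 − 313 = 91.
Column 1 must total 404; the given cells sum to 317, so (1,1) = 87.
Column 2: 123 + 107 + 95 + ? = 404, so (3,2) = 79.
Using main diagonal: 87 + 107 + 91 + ? → (3,3) = 404 − 285 = 119.
The remaining cell in anti-diagonal is (1,4) = 404 − 293 = 111.
Row 1 must total 404; the given cells sum to 321, so (1,3) = 83.
The remaining cell in row 3 is (3,4) = 404 − 329 = 75.

87 123 83 111 / 71 107 99 127 / 131 79 119 75 / 115 95 103 91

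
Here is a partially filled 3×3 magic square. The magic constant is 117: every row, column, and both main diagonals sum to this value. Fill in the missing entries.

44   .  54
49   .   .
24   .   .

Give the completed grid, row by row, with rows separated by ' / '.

44 19 54 / 49 39 29 / 24 59 34

The remaining cell in row 1 is (1,2) = 117 − 98 = 19.
Using anti-diagonal: 54 + 24 + ? → (2,2) = 117 − 78 = 39.
Using row 2: 49 + 39 + ? → (2,3) = 117 − 88 = 29.
Column 2 needs 117; the known cells sum to 58, so (3,2) = 59.
The remaining cell in column 3 is (3,3) = 117 − 83 = 34.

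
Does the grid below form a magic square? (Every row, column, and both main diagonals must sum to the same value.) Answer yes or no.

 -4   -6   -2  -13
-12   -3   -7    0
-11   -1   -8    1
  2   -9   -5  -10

No — anti-diagonal sums to -19 but row 2 sums to -22.

Row 1: -4 + (-6) + (-2) + (-13) = -25.
Row 2: -12 + (-3) + (-7) + 0 = -22.
Row 3: -11 + (-1) + (-8) + 1 = -19.
Row 4: 2 + (-9) + (-5) + (-10) = -22.
Column 1: -4 + (-12) + (-11) + 2 = -25.
Column 2: -6 + (-3) + (-1) + (-9) = -19.
Column 3: -2 + (-7) + (-8) + (-5) = -22.
Column 4: -13 + 0 + 1 + (-10) = -22.
Main diagonal: -4 + (-3) + (-8) + (-10) = -25.
Anti-diagonal: -13 + (-7) + (-1) + 2 = -19.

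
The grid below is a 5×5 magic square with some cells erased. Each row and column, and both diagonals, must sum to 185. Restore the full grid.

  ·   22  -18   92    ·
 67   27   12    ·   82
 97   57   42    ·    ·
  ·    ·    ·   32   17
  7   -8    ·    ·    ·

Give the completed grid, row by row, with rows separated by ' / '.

37 22 -18 92 52 / 67 27 12 -3 82 / 97 57 42 2 -13 / -23 87 72 32 17 / 7 -8 77 62 47

Row 2: 67 + 27 + 12 + 82 + ? = 185, so (2,4) = -3.
Using column 2: 22 + 27 + 57 + (-8) + ? → (4,2) = 185 − 98 = 87.
Anti-diagonal: -3 + 42 + 87 + 7 + ? = 185, so (1,5) = 52.
Row 1: 22 + (-18) + 92 + 52 + ? = 185, so (1,1) = 37.
From column 1, 185 − (37 + 67 + 97 + 7) gives (4,1) = -23.
From main diagonal, 185 − (37 + 27 + 42 + 32) gives (5,5) = 47.
The remaining cell in row 4 is (4,3) = 185 − 113 = 72.
Column 3 needs 185; the known cells sum to 108, so (5,3) = 77.
From column 5, 185 − (52 + 82 + 17 + 47) gives (3,5) = -13.
From row 3, 185 − (97 + 57 + 42 + (-13)) gives (3,4) = 2.
The remaining cell in row 5 is (5,4) = 185 − 123 = 62.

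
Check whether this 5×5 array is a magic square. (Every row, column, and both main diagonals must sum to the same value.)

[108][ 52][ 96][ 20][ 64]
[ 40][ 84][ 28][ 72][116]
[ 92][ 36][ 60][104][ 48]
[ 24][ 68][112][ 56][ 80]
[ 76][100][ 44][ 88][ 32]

Yes

Row 1: 108 + 52 + 96 + 20 + 64 = 340.
Row 2: 40 + 84 + 28 + 72 + 116 = 340.
Row 3: 92 + 36 + 60 + 104 + 48 = 340.
Row 4: 24 + 68 + 112 + 56 + 80 = 340.
Row 5: 76 + 100 + 44 + 88 + 32 = 340.
Column 1: 108 + 40 + 92 + 24 + 76 = 340.
Column 2: 52 + 84 + 36 + 68 + 100 = 340.
Column 3: 96 + 28 + 60 + 112 + 44 = 340.
Column 4: 20 + 72 + 104 + 56 + 88 = 340.
Column 5: 64 + 116 + 48 + 80 + 32 = 340.
Main diagonal: 108 + 84 + 60 + 56 + 32 = 340.
Anti-diagonal: 64 + 72 + 60 + 68 + 76 = 340.
All lines sum to 340.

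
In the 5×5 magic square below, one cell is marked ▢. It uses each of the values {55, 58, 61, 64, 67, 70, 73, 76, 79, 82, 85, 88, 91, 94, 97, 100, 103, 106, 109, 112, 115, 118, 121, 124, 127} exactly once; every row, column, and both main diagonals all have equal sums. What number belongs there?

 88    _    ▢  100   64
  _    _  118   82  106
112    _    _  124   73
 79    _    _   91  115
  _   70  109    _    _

76

The 25 entries sum to 2275, so each line sums to 2275/5 = 455.
From column 4, 455 − (100 + 82 + 124 + 91) gives (5,4) = 58.
Column 5: 64 + 106 + 73 + 115 + ? = 455, so (5,5) = 97.
Using row 5: 70 + 109 + 58 + 97 + ? → (5,1) = 455 − 334 = 121.
Using column 1: 88 + 112 + 79 + 121 + ? → (2,1) = 455 − 400 = 55.
From row 2, 455 − (55 + 118 + 82 + 106) gives (2,2) = 94.
Using main diagonal: 88 + 94 + 91 + 97 + ? → (3,3) = 455 − 370 = 85.
Anti-diagonal needs 455; the known cells sum to 352, so (4,2) = 103.
The remaining cell in row 3 is (3,2) = 455 − 394 = 61.
Row 4 needs 455; the known cells sum to 388, so (4,3) = 67.
Column 2 needs 455; the known cells sum to 328, so (1,2) = 127.
Column 3 must total 455; the given cells sum to 379, so (1,3) = 76.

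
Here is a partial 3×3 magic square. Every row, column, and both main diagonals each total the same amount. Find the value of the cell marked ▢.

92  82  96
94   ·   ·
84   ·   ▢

88

Row 1 is complete and sums to 270; that is the magic constant.
The remaining cell in anti-diagonal is (2,2) = 270 − 180 = 90.
From row 2, 270 − (94 + 90) gives (2,3) = 86.
Column 2 must total 270; the given cells sum to 172, so (3,2) = 98.
Using column 3: 96 + 86 + ? → (3,3) = 270 − 182 = 88.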